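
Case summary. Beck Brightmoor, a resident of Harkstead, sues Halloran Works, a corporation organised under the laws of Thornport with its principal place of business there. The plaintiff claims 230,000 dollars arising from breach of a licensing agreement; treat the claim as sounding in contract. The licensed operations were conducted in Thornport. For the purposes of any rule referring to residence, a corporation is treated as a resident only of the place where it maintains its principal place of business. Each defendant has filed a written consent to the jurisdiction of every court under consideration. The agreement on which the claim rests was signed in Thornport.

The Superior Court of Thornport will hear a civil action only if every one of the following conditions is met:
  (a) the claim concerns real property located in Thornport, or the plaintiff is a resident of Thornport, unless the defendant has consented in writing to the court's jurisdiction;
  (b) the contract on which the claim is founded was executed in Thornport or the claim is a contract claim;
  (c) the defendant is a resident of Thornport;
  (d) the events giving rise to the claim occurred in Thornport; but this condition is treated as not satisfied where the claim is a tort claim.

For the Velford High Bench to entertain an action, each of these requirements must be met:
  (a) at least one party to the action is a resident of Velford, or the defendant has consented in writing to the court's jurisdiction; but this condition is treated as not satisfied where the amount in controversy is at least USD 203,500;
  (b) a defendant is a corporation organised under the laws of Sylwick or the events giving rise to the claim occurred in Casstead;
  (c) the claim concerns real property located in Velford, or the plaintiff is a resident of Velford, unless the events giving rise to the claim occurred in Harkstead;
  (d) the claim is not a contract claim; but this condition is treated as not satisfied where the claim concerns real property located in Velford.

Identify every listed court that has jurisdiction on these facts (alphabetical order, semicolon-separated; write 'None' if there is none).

the Superior Court of Thornport

The Superior Court of Thornport:
  (a) The claim does not concern real property; the plaintiff resides in Harkstead, not Thornport — none of the alternatives is met. The proviso rescues it, though: every defendant has filed written consent. Satisfied.
  (b) The contract was executed in Thornport, so this disjunct is met. Met.
  (c) The defendant resides in Thornport. Condition met.
  (d) The operative events occurred in Thornport. And the carve-out is inapplicable — the claim is a contract claim, not a tort claim. Met.
  → Every requirement is satisfied — jurisdiction.
The Velford High Bench:
  (a) Every defendant has filed written consent — that alternative is enough. However, the amount in controversy is $230,000, which meets the USD 203,500 floor, which falls within the stated exception and so defeats the condition. Not satisfied.
  (b) The corporate defendant(s) are organised in Thornport, not Sylwick; the operative events occurred in Thornport, not Casstead — none of the alternatives is met. Condition not met.
  (c) The claim does not concern real property; the plaintiff resides in Harkstead, not Velford — every alternative fails. Nor does the 'unless' clause help: the operative events occurred in Thornport, not Harkstead. Not satisfied.
  (d) The claim is a contract claim. Not satisfied.
  → Not every requirement is met — no jurisdiction.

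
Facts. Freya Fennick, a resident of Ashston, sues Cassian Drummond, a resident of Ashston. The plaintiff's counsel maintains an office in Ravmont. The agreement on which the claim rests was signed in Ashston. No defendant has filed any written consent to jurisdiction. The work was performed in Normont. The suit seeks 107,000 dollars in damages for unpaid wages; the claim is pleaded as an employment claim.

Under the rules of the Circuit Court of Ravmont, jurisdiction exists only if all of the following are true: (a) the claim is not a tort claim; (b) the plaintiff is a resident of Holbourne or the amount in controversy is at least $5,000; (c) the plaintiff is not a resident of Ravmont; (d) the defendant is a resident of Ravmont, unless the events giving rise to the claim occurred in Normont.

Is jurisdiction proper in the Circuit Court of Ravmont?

The Circuit Court of Ravmont:
  (a) The claim is an employment claim, not a tort claim. Met.
  (b) The amount in controversy is 107,000 dollars, which meets the 5,000 dollars floor, so one alternative holds. Met.
  (c) The plaintiff resides in Ashston, which is not Ravmont. Condition met.
  (d) The defendant resides in Ashston, not Ravmont. However, the operative events occurred in Normont, so the 'unless' proviso supplies this condition. Met.
  → The court has jurisdiction.

Yes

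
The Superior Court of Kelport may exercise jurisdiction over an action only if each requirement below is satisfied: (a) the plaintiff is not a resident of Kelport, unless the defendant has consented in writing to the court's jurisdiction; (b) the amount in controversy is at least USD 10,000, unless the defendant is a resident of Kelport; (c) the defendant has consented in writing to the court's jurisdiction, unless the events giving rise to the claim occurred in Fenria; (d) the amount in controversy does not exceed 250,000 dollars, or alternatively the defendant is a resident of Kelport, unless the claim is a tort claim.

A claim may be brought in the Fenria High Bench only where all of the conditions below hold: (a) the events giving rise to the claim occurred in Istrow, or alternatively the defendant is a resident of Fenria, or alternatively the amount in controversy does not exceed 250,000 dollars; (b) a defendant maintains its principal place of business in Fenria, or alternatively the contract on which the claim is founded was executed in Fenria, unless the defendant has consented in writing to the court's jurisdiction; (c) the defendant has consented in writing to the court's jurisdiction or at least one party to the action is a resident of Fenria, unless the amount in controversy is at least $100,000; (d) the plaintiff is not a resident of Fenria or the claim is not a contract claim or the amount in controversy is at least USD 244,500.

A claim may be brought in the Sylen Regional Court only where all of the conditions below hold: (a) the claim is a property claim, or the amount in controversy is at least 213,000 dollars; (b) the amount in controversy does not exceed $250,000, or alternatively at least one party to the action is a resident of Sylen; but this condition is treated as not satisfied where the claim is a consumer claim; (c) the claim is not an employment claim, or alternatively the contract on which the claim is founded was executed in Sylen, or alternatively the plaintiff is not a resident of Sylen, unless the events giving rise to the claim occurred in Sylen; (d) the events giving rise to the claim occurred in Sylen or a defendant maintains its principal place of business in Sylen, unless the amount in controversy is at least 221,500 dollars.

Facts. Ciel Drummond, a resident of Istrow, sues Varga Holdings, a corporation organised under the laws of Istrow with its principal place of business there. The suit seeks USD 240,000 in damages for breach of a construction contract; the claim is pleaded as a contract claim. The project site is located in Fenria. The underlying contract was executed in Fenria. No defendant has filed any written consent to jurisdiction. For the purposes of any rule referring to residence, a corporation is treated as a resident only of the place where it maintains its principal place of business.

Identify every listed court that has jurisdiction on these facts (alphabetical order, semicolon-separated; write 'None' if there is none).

the Fenria High Bench; the Superior Court of Kelport; the Sylen Regional Court

The Superior Court of Kelport:
  (a) The plaintiff resides in Istrow, which is not Kelport. Met.
  (b) The amount in controversy is USD 240,000, which meets the 10,000 dollars floor. Satisfied.
  (c) No such written consent has been filed. However, the operative events occurred in Fenria, so the 'unless' proviso supplies this condition. Condition met.
  (d) The amount in controversy is 240,000 dollars, within the 250,000 dollars ceiling, so one alternative holds. Satisfied.
  → The court has jurisdiction.
The Fenria High Bench:
  (a) The amount in controversy is $240,000, within the 250,000 dollars ceiling, which satisfies one of the alternatives. Condition met.
  (b) The contract was executed in Fenria, which satisfies one of the alternatives. Met.
  (c) No such written consent has been filed; no party resides in Fenria — no alternative holds. However, the amount in controversy is USD 240,000, which meets the $100,000 floor, so the 'unless' proviso supplies this condition. Satisfied.
  (d) The plaintiff resides in Istrow, which is not Fenria, so this disjunct is met. Satisfied.
  → Jurisdiction lies.
The Sylen Regional Court:
  (a) The amount in controversy is $240,000, which meets the USD 213,000 floor — that alternative is enough. Satisfied.
  (b) The amount in controversy is USD 240,000, within the 250,000 dollars ceiling, so this disjunct is met. And the carve-out is inapplicable — the claim is a contract claim, not a consumer claim. Satisfied.
  (c) The claim is a contract claim, not an employment claim, so this disjunct is met. Met.
  (d) The operative events occurred in Fenria, not Sylen; the corporate defendant(s) have their principal place of business in Istrow, not Sylen — no alternative holds. The proviso rescues it, though: the amount in controversy is $240,000, which meets the $221,500 floor. Satisfied.
  → The court has jurisdiction.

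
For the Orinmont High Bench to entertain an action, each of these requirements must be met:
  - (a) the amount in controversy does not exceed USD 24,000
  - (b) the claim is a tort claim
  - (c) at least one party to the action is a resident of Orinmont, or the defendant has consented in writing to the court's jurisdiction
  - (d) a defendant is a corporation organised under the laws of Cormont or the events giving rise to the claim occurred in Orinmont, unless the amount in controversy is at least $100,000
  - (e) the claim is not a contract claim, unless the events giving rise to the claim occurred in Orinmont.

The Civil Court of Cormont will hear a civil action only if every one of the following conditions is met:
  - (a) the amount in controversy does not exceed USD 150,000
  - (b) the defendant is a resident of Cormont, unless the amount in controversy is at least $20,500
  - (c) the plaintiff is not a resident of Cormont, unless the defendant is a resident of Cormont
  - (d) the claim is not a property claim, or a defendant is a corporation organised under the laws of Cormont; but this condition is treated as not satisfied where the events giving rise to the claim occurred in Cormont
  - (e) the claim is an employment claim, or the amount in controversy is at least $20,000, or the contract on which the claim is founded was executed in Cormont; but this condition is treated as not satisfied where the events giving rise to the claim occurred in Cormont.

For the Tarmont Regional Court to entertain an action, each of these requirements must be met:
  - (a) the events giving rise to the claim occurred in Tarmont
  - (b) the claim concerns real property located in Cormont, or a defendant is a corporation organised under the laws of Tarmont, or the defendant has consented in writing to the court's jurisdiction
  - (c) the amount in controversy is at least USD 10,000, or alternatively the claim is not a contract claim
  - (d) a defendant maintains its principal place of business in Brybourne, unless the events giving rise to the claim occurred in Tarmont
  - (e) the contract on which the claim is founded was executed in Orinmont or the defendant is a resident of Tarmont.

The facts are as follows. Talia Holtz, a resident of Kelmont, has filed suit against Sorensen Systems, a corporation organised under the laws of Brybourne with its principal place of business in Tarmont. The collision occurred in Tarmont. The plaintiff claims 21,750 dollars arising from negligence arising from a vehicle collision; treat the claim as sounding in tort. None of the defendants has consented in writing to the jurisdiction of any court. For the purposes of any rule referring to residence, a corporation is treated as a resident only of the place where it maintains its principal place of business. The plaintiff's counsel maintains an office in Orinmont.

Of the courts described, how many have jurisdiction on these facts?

1

The Orinmont High Bench:
  (a) The amount in controversy is 21,750 dollars, within the $24,000 ceiling. Met.
  (b) The claim is a tort claim. Condition met.
  (c) No party resides in Orinmont; no such written consent has been filed — none of the alternatives is met. Fails.
  (d) The corporate defendant(s) are organised in Brybourne, not Cormont; the operative events occurred in Tarmont, not Orinmont — every alternative fails. Nor does the 'unless' clause help: the amount in controversy is USD 21,750, below the $100,000 floor. Condition not met.
  (e) The claim is a tort claim, not a contract claim. Satisfied.
  → The court lacks jurisdiction.
The Civil Court of Cormont:
  (a) The amount in controversy is USD 21,750, within the $150,000 ceiling. Satisfied.
  (b) The defendant resides in Tarmont, not Cormont. The proviso rescues it, though: the amount in controversy is 21,750 dollars, which meets the 20,500 dollars floor. Met.
  (c) The plaintiff resides in Kelmont, which is not Cormont. Satisfied.
  (d) The claim is a tort claim, not a property claim — that alternative is enough. The exception is not triggered, since the operative events occurred in Tarmont, not Cormont. Condition met.
  (e) The amount in controversy is $21,750, which meets the USD 20,000 floor, so this disjunct is met. The carve-out does not apply: the operative events occurred in Tarmont, not Cormont. Satisfied.
  → All conditions met; jurisdiction exists.
The Tarmont Regional Court:
  (a) The operative events occurred in Tarmont. Met.
  (b) The claim does not concern real property; the corporate defendant(s) are organised in Brybourne, not Tarmont; no such written consent has been filed — no alternative holds. Fails.
  (c) The amount in controversy is 21,750 dollars, which meets the $10,000 floor, which satisfies one of the alternatives. Satisfied.
  (d) The corporate defendant(s) have their principal place of business in Tarmont, not Brybourne. But the operative events occurred in Tarmont, and the 'unless' clause therefore excuses the requirement. Condition met.
  (e) The defendant resides in Tarmont, which satisfies one of the alternatives. Condition met.
  → At least one condition fails; no jurisdiction.
Courts with jurisdiction: the Civil Court of Cormont — 1 in total.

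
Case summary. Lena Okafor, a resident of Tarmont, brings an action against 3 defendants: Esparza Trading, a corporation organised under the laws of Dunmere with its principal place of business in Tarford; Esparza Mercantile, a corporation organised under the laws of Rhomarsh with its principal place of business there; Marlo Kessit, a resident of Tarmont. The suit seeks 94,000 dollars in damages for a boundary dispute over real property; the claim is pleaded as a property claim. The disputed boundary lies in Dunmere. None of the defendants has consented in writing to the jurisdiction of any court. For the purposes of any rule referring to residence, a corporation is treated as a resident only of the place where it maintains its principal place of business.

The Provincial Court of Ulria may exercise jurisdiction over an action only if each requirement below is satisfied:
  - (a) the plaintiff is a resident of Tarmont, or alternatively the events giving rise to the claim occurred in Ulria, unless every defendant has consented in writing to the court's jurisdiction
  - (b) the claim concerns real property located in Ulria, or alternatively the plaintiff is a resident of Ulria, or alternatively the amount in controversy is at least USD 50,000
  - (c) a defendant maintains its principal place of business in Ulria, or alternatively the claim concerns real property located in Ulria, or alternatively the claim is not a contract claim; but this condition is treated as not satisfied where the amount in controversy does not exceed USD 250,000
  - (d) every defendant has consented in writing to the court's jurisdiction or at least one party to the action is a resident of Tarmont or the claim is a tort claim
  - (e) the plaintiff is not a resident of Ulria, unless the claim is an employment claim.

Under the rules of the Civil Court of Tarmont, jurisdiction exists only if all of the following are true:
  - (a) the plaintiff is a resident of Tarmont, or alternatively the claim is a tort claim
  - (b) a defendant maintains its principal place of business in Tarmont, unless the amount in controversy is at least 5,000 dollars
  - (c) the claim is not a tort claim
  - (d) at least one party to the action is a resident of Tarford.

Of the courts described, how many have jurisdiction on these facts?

1

The Provincial Court of Ulria:
  (a) The plaintiff resides in Tarmont, so one alternative holds. Condition met.
  (b) The amount in controversy is 94,000 dollars, which meets the 50,000 dollars floor — that alternative is enough. Satisfied.
  (c) The claim is a property claim, not a contract claim, so this disjunct is met. However, the amount in controversy is $94,000, within the USD 250,000 ceiling, which falls within the stated exception and so defeats the condition. Not met.
  (d) Lena Okafor resides in Tarmont, so one alternative holds. Satisfied.
  (e) The plaintiff resides in Tarmont, which is not Ulria. Met.
  → No jurisdiction.
The Civil Court of Tarmont:
  (a) The plaintiff resides in Tarmont, which satisfies one of the alternatives. Condition met.
  (b) The corporate defendant(s) have their principal place of business in Rhomarsh, Tarford, not Tarmont. The proviso rescues it, though: the amount in controversy is USD 94,000, which meets the $5,000 floor. Condition met.
  (c) The claim is a property claim, not a tort claim. Met.
  (d) Esparza Trading resides in Tarford. Satisfied.
  → Jurisdiction lies.
Courts with jurisdiction: the Civil Court of Tarmont — 1 in total.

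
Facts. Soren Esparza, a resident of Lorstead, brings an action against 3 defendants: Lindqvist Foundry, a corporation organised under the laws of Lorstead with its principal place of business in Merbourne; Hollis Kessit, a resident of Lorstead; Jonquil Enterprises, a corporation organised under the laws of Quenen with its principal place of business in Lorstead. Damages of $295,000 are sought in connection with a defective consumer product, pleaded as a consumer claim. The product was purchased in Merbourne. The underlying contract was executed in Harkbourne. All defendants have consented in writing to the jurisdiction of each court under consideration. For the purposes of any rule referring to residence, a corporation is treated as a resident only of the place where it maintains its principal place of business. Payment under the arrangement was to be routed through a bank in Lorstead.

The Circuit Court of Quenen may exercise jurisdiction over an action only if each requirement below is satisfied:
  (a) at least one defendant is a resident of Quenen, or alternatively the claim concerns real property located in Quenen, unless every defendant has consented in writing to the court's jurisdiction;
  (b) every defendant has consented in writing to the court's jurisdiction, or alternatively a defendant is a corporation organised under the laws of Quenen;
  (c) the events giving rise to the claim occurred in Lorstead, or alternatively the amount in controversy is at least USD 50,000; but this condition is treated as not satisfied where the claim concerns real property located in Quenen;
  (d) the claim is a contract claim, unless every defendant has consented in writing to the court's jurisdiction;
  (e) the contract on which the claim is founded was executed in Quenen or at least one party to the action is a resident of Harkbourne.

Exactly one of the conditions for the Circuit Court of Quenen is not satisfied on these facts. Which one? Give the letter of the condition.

(e)

The Circuit Court of Quenen:
  (a) No defendant resides in Quenen (they reside in Merbourne, Lorstead, Lorstead); the claim does not concern real property — no alternative holds. But every defendant has filed written consent, and the 'unless' clause therefore excuses the requirement. Condition met.
  (b) Every defendant has filed written consent, which satisfies one of the alternatives. Condition met.
  (c) The amount in controversy is 295,000 dollars, which meets the 50,000 dollars floor, so one alternative holds. And the carve-out is inapplicable — the claim does not concern real property. Condition met.
  (d) The claim is a consumer claim, not a contract claim. The proviso rescues it, though: every defendant has filed written consent. Satisfied.
  (e) The contract was executed in Harkbourne, not Quenen; no party resides in Harkbourne — every alternative fails. Not satisfied.
Only condition (e) fails.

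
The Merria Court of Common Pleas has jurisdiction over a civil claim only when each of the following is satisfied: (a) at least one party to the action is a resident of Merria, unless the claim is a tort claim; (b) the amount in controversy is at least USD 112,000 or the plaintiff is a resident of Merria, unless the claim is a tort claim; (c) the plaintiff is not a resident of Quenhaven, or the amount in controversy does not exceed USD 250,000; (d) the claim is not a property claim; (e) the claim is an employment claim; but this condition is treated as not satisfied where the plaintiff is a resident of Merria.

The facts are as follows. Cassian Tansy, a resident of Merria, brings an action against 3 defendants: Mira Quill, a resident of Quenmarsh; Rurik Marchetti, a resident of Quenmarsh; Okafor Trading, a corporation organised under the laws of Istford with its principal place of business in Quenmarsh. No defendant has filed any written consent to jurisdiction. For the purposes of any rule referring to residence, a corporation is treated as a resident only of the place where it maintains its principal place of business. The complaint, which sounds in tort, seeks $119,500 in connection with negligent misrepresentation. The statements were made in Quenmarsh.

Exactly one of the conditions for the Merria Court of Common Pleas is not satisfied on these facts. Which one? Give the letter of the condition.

The Merria Court of Common Pleas:
  (a) Cassian Tansy resides in Merria. Satisfied.
  (b) The amount in controversy is $119,500, which meets the $112,000 floor, so one alternative holds. Satisfied.
  (c) The plaintiff resides in Merria, which is not Quenhaven — that alternative is enough. Satisfied.
  (d) The claim is a tort claim, not a property claim. Met.
  (e) The claim is a tort claim, not an employment claim. Condition not met.
Only condition (e) fails.

(e)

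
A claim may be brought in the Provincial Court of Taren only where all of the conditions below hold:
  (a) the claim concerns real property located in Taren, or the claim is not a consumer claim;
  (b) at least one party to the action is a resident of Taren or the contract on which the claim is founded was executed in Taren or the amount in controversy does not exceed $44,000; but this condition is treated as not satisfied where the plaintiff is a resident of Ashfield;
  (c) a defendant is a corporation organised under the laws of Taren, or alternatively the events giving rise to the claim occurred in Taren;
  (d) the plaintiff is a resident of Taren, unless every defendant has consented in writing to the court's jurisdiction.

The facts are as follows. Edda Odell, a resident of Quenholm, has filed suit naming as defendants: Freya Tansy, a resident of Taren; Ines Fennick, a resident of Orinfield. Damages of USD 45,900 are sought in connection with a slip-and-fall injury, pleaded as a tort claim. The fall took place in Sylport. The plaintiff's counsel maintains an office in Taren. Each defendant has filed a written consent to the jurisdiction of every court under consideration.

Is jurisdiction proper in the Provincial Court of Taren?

No

The Provincial Court of Taren:
  (a) The claim is a tort claim, not a consumer claim — that alternative is enough. Satisfied.
  (b) Freya Tansy resides in Taren, so one alternative holds. And the carve-out is inapplicable — the plaintiff resides in Quenholm, not Ashfield. Met.
  (c) No defendant is a corporation; the operative events occurred in Sylport, not Taren — none of the alternatives is met. Not satisfied.
  (d) The plaintiff resides in Quenholm, not Taren. But every defendant has filed written consent, and the 'unless' clause therefore excuses the requirement. Met.
  → The court lacks jurisdiction.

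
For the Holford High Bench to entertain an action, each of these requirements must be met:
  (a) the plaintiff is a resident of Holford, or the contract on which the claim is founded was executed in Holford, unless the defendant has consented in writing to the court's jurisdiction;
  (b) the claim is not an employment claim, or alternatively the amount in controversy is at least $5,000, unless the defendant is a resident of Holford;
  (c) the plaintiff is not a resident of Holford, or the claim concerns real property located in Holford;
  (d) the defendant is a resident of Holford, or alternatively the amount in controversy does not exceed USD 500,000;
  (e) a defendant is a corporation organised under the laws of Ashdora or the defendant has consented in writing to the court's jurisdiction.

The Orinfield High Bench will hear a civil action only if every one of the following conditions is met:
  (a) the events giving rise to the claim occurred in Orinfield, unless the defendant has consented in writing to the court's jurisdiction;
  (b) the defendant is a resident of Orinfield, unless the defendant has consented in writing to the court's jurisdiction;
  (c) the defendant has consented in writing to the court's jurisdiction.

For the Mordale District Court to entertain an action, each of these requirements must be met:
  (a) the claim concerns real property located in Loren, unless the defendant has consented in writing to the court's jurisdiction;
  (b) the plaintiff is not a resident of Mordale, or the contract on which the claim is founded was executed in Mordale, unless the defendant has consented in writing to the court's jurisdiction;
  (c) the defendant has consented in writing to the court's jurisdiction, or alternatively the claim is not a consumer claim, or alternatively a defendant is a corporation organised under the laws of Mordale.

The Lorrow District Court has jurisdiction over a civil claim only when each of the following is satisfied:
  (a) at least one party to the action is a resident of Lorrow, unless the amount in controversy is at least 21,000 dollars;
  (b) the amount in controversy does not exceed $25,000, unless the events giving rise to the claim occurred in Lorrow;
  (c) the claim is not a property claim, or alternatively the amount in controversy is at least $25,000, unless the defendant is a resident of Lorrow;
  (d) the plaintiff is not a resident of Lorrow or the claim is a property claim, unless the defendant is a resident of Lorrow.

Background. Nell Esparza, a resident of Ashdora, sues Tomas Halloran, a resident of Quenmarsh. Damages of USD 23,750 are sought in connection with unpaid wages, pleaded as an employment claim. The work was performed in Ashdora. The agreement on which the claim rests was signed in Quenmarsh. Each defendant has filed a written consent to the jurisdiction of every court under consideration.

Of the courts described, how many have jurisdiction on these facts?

4

The Holford High Bench:
  (a) The plaintiff resides in Ashdora, not Holford; the contract was executed in Quenmarsh, not Holford — every alternative fails. However, every defendant has filed written consent, so the 'unless' proviso supplies this condition. Condition met.
  (b) The amount in controversy is 23,750 dollars, which meets the USD 5,000 floor, so one alternative holds. Condition met.
  (c) The plaintiff resides in Ashdora, which is not Holford, which satisfies one of the alternatives. Condition met.
  (d) The amount in controversy is USD 23,750, within the USD 500,000 ceiling, so one alternative holds. Met.
  (e) Every defendant has filed written consent, so one alternative holds. Condition met.
  → Every requirement is satisfied — jurisdiction.
The Orinfield High Bench:
  (a) The operative events occurred in Ashdora, not Orinfield. But every defendant has filed written consent, and the 'unless' clause therefore excuses the requirement. Met.
  (b) The defendant resides in Quenmarsh, not Orinfield. The proviso rescues it, though: every defendant has filed written consent. Condition met.
  (c) Every defendant has filed written consent. Satisfied.
  → All conditions met; jurisdiction exists.
The Mordale District Court:
  (a) The claim does not concern real property. However, every defendant has filed written consent, so the 'unless' proviso supplies this condition. Satisfied.
  (b) The plaintiff resides in Ashdora, which is not Mordale — that alternative is enough. Condition met.
  (c) Every defendant has filed written consent, so one alternative holds. Satisfied.
  → The court has jurisdiction.
The Lorrow District Court:
  (a) No party resides in Lorrow. The proviso rescues it, though: the amount in controversy is 23,750 dollars, which meets the USD 21,000 floor. Condition met.
  (b) The amount in controversy is $23,750, within the 25,000 dollars ceiling. Met.
  (c) The claim is an employment claim, not a property claim — that alternative is enough. Met.
  (d) The plaintiff resides in Ashdora, which is not Lorrow, so one alternative holds. Condition met.
  → Every requirement is satisfied — jurisdiction.
Courts with jurisdiction: the Holford High Bench, the Orinfield High Bench, the Mordale District Court, the Lorrow District Court — 4 in total.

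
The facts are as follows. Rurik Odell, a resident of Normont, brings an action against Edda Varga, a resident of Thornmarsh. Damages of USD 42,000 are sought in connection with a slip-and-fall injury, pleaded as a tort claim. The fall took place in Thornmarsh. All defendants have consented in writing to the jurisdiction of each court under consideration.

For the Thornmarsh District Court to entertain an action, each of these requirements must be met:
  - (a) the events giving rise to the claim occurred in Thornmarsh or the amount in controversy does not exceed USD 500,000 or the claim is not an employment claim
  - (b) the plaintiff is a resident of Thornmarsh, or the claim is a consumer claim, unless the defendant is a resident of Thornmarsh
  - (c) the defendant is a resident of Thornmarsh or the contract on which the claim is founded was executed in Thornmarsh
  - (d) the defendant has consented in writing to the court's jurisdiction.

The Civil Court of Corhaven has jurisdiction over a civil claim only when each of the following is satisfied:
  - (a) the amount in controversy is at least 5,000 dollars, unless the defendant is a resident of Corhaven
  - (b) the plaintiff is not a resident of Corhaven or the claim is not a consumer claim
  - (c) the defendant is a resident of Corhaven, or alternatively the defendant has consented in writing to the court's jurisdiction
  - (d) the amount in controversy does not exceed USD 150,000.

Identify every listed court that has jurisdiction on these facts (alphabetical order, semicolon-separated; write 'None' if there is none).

The Thornmarsh District Court:
  (a) The operative events occurred in Thornmarsh, so one alternative holds. Condition met.
  (b) The plaintiff resides in Normont, not Thornmarsh; the claim is a tort claim, not a consumer claim — none of the alternatives is met. But the defendant resides in Thornmarsh, and the 'unless' clause therefore excuses the requirement. Condition met.
  (c) The defendant resides in Thornmarsh, so this disjunct is met. Condition met.
  (d) Every defendant has filed written consent. Satisfied.
  → The court has jurisdiction.
The Civil Court of Corhaven:
  (a) The amount in controversy is 42,000 dollars, which meets the $5,000 floor. Condition met.
  (b) The plaintiff resides in Normont, which is not Corhaven — that alternative is enough. Condition met.
  (c) Every defendant has filed written consent, which satisfies one of the alternatives. Met.
  (d) The amount in controversy is 42,000 dollars, within the 150,000 dollars ceiling. Met.
  → Every requirement is satisfied — jurisdiction.

the Civil Court of Corhaven; the Thornmarsh District Court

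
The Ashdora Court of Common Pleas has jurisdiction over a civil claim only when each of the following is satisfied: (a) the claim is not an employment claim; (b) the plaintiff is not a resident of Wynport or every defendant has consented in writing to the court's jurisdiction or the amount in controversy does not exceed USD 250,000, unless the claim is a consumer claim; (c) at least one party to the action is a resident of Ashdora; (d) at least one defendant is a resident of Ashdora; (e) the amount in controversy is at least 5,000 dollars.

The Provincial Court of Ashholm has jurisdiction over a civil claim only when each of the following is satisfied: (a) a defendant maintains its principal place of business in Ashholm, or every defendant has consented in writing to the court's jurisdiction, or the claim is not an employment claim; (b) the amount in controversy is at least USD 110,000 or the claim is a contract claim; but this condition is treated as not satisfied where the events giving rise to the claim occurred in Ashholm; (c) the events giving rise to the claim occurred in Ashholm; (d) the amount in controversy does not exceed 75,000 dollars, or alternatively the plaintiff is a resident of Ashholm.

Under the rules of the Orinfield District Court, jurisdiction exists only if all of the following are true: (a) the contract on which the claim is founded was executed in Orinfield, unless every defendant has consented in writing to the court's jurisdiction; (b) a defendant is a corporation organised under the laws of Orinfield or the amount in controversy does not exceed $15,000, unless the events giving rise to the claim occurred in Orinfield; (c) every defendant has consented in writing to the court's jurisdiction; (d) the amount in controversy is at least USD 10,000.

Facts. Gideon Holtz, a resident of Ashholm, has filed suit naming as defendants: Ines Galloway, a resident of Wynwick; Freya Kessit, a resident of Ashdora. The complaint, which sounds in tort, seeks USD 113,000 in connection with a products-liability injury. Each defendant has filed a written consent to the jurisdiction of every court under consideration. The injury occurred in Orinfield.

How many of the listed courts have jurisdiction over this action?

2

The Ashdora Court of Common Pleas:
  (a) The claim is a tort claim, not an employment claim. Satisfied.
  (b) The plaintiff resides in Ashholm, which is not Wynport, which satisfies one of the alternatives. Satisfied.
  (c) Freya Kessit resides in Ashdora. Condition met.
  (d) Freya Kessit resides in Ashdora. Met.
  (e) The amount in controversy is USD 113,000, which meets the 5,000 dollars floor. Condition met.
  → Every requirement is satisfied — jurisdiction.
The Provincial Court of Ashholm:
  (a) Every defendant has filed written consent — that alternative is enough. Satisfied.
  (b) The amount in controversy is $113,000, which meets the USD 110,000 floor — that alternative is enough. The carve-out does not apply: the operative events occurred in Orinfield, not Ashholm. Met.
  (c) The operative events occurred in Orinfield, not Ashholm. Condition not met.
  (d) The plaintiff resides in Ashholm, so one alternative holds. Condition met.
  → At least one condition fails; no jurisdiction.
The Orinfield District Court:
  (a) No contract (and hence no place of execution) is alleged. But every defendant has filed written consent, and the 'unless' clause therefore excuses the requirement. Met.
  (b) No defendant is a corporation; the amount in controversy is 113,000 dollars, above the $15,000 ceiling — none of the alternatives is met. The proviso rescues it, though: the operative events occurred in Orinfield. Met.
  (c) Every defendant has filed written consent. Met.
  (d) The amount in controversy is 113,000 dollars, which meets the 10,000 dollars floor. Condition met.
  → The court has jurisdiction.
Courts with jurisdiction: the Ashdora Court of Common Pleas, the Orinfield District Court — 2 in total.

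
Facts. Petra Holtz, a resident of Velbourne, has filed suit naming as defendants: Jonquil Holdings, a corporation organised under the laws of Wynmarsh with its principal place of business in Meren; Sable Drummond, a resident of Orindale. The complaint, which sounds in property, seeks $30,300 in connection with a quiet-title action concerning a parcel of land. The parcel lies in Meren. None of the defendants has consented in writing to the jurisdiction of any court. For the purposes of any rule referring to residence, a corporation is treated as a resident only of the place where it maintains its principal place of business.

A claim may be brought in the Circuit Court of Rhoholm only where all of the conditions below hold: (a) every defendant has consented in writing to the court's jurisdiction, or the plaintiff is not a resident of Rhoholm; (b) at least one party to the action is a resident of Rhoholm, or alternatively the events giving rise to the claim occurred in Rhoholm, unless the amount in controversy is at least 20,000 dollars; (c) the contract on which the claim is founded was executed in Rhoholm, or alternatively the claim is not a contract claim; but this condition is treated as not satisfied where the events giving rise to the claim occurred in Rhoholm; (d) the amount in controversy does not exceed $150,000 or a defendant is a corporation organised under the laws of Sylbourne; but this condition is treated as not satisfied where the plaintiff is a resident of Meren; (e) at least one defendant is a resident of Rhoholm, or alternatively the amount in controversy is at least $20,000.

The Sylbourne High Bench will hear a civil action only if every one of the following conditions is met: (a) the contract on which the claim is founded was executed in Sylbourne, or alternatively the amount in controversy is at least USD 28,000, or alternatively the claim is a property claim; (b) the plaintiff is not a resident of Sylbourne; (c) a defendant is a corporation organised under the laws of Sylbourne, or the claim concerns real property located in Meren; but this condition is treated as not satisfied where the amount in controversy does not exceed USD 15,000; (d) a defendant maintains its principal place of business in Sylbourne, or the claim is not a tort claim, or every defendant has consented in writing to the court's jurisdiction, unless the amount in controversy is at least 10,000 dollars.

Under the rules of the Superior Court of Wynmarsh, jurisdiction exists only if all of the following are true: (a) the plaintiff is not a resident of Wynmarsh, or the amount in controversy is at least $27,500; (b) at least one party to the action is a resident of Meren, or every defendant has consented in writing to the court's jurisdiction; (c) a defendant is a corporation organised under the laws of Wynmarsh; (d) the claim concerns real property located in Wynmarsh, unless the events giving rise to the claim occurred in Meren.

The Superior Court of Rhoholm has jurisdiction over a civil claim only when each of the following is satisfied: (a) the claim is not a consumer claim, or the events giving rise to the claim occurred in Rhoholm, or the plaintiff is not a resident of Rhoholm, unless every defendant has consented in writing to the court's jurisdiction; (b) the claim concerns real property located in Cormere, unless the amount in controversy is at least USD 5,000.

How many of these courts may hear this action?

The Circuit Court of Rhoholm:
  (a) The plaintiff resides in Velbourne, which is not Rhoholm, which satisfies one of the alternatives. Satisfied.
  (b) No party resides in Rhoholm; the operative events occurred in Meren, not Rhoholm — none of the alternatives is met. However, the amount in controversy is 30,300 dollars, which meets the $20,000 floor, so the 'unless' proviso supplies this condition. Met.
  (c) The claim is a property claim, not a contract claim — that alternative is enough. The exception is not triggered, since the operative events occurred in Meren, not Rhoholm. Met.
  (d) The amount in controversy is USD 30,300, within the USD 150,000 ceiling — that alternative is enough. The carve-out does not apply: the plaintiff resides in Velbourne, not Meren. Condition met.
  (e) The amount in controversy is USD 30,300, which meets the 20,000 dollars floor — that alternative is enough. Condition met.
  → The court has jurisdiction.
The Sylbourne High Bench:
  (a) The amount in controversy is USD 30,300, which meets the 28,000 dollars floor, which satisfies one of the alternatives. Met.
  (b) The plaintiff resides in Velbourne, which is not Sylbourne. Met.
  (c) The property lies in Meren, so one alternative holds. The exception is not triggered, since the amount in controversy is $30,300, above the USD 15,000 ceiling. Met.
  (d) The claim is a property claim, not a tort claim, so this disjunct is met. Met.
  → The court has jurisdiction.
The Superior Court of Wynmarsh:
  (a) The plaintiff resides in Velbourne, which is not Wynmarsh — that alternative is enough. Satisfied.
  (b) Jonquil Holdings resides in Meren, which satisfies one of the alternatives. Met.
  (c) Jonquil Holdings is organised under the laws of Wynmarsh. Met.
  (d) The property lies in Meren, not Wynmarsh. However, the operative events occurred in Meren, so the 'unless' proviso supplies this condition. Met.
  → The court has jurisdiction.
The Superior Court of Rhoholm:
  (a) The claim is a property claim, not a consumer claim — that alternative is enough. Condition met.
  (b) The property lies in Meren, not Cormere. But the amount in controversy is 30,300 dollars, which meets the USD 5,000 floor, and the 'unless' clause therefore excuses the requirement. Met.
  → All conditions met; jurisdiction exists.
Courts with jurisdiction: the Circuit Court of Rhoholm, the Sylbourne High Bench, the Superior Court of Wynmarsh, the Superior Court of Rhoholm — 4 in total.

4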